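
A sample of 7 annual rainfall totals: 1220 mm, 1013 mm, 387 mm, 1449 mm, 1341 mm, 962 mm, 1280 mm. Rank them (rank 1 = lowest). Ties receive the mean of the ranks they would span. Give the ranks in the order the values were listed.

Sorted (ascending): 387, 962, 1013, 1220, 1280, 1341, 1449
No ties — each value takes its position as its rank.

4, 3, 1, 7, 6, 2, 5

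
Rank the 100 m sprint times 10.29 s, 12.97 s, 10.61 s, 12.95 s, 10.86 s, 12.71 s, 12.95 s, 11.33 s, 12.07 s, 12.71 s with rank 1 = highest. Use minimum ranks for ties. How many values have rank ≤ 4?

5

Sorted (descending): 12.97, 12.95, 12.95, 12.71, 12.71, 12.07, 11.33, 10.86, 10.61, 10.29
The 2 values of 12.95 occupy positions 2–3 → each gets rank 2.
The 2 values of 12.71 occupy positions 4–5 → each gets rank 4.
Ranks ≤ 4: {1, 2, 2, 4, 4} → 5 values.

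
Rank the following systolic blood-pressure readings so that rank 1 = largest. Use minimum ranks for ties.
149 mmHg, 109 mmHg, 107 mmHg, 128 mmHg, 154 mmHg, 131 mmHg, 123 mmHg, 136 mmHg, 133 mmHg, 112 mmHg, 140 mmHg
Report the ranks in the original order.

Sorted (descending): 154, 149, 140, 136, 133, 131, 128, 123, 112, 109, 107
No ties — each value takes its position as its rank.

2, 10, 11, 7, 1, 6, 8, 4, 5, 9, 3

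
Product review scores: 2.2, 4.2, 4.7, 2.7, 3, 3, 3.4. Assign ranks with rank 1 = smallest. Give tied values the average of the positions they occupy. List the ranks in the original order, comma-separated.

1, 6, 7, 2, 3.5, 3.5, 5

Sorted (ascending): 2.2, 2.7, 3, 3, 3.4, 4.2, 4.7
The 2 values of 3 occupy positions 3–4 → average rank (3+4)/2 = 3.5.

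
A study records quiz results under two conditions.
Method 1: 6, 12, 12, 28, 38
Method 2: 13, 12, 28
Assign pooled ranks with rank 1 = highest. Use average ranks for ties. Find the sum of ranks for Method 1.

Sorted (descending): 38, 28, 28, 13, 12, 12, 12, 6
The 2 values of 28 occupy positions 2–3 → average rank (2+3)/2 = 2.5.
The 3 values of 12 occupy positions 5–7 → average rank 6.
Method 1 values → pooled ranks: 6→8, 12→6, 12→6, 28→2.5, 38→1
Rank sum = 8 + 6 + 6 + 2.5 + 1 = 23.5

23.5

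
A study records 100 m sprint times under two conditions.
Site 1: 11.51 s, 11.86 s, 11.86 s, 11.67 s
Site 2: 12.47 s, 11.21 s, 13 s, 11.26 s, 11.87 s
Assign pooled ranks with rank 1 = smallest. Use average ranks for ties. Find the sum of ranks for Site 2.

Sorted (ascending): 11.21, 11.26, 11.51, 11.67, 11.86, 11.86, 11.87, 12.47, 13
The 2 values of 11.86 occupy positions 5–6 → average rank (5+6)/2 = 5.5.
Site 2 values → pooled ranks: 12.47→8, 11.21→1, 13→9, 11.26→2, 11.87→7
Rank sum = 8 + 1 + 9 + 2 + 7 = 27

27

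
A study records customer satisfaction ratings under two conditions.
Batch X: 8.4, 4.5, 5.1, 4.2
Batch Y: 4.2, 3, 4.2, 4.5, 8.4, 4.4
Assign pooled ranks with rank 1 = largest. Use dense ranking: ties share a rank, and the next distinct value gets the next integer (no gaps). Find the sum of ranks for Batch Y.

24

Sorted (descending): 8.4, 8.4, 5.1, 4.5, 4.5, 4.4, 4.2, 4.2, 4.2, 3
The 2 values of 8.4 share dense rank 1.
The 2 values of 4.5 share dense rank 3.
The 3 values of 4.2 share dense rank 5.
Remaining distinct values take the next consecutive integers.
Batch Y values → pooled ranks: 4.2→5, 3→6, 4.2→5, 4.5→3, 8.4→1, 4.4→4
Rank sum = 5 + 6 + 5 + 3 + 1 + 4 = 24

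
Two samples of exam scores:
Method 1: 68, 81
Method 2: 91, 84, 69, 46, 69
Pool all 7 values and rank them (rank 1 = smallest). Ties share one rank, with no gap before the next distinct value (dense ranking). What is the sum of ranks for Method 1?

6

Sorted (ascending): 46, 68, 69, 69, 81, 84, 91
The 2 values of 69 share dense rank 3.
Remaining distinct values take the next consecutive integers.
Method 1 values → pooled ranks: 68→2, 81→4
Rank sum = 2 + 4 = 6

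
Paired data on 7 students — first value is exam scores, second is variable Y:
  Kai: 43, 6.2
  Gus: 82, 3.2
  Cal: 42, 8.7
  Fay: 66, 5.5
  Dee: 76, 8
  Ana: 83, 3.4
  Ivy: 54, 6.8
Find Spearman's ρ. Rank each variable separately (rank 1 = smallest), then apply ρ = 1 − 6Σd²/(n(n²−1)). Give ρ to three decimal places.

-0.714

Ranks of variable 1: 2, 6, 1, 4, 5, 7, 3
Ranks of variable 2: 4, 1, 7, 3, 6, 2, 5
d = r₁ − r₂: -2, 5, -6, 1, -1, 5, -2
d²: 4, 25, 36, 1, 1, 25, 4; Σd² = 96
ρ = 1 − 6·96/(7·48) = 1 − 576/336 = -0.714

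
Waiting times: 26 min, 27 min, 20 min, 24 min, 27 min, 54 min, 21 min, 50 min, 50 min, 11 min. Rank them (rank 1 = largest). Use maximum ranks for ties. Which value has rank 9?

20

Sorted (descending): 54, 50, 50, 27, 27, 26, 24, 21, 20, 11
The 2 values of 50 occupy positions 2–3 → each gets rank 3.
The 2 values of 27 occupy positions 4–5 → each gets rank 5.
Rank 9 → value 20.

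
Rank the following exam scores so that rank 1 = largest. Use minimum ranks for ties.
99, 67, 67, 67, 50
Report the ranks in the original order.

Sorted (descending): 99, 67, 67, 67, 50
The 3 values of 67 occupy positions 2–4 → each gets rank 2.

1, 2, 2, 2, 5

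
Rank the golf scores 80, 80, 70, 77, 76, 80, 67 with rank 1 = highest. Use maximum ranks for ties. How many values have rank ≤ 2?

Sorted (descending): 80, 80, 80, 77, 76, 70, 67
The 3 values of 80 occupy positions 1–3 → each gets rank 3.
Ranks ≤ 2: {} → 0 values.

0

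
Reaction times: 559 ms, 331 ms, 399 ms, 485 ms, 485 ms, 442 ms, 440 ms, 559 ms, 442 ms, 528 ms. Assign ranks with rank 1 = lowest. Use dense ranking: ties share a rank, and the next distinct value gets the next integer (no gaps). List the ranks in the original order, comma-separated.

Sorted (ascending): 331, 399, 440, 442, 442, 485, 485, 528, 559, 559
The 2 values of 442 share dense rank 4.
The 2 values of 485 share dense rank 5.
The 2 values of 559 share dense rank 7.
Remaining distinct values take the next consecutive integers.

7, 1, 2, 5, 5, 4, 3, 7, 4, 6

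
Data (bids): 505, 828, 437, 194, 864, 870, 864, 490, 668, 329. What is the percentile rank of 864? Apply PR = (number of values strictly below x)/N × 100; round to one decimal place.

N = 10.
Strictly below 864: 7. Equal to 864: 2.
PR = 7/10 × 100 = 70.0

70.0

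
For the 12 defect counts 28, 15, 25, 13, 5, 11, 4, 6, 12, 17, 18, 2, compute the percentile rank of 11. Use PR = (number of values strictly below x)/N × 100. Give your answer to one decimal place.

33.3

N = 12.
Strictly below 11: 4. Equal to 11: 1.
PR = 4/12 × 100 = 33.3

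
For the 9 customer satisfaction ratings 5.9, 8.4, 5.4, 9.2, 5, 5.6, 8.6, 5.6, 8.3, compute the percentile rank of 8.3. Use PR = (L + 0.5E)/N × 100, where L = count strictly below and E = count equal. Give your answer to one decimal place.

N = 9.
Strictly below 8.3: 5. Equal to 8.3: 1.
PR = (5 + 0.5·1)/9 × 100 = 61.1

61.1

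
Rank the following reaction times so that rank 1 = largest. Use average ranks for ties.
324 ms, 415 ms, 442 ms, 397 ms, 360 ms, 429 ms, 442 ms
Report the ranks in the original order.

Sorted (descending): 442, 442, 429, 415, 397, 360, 324
The 2 values of 442 occupy positions 1–2 → average rank (1+2)/2 = 1.5.

7, 4, 1.5, 5, 6, 3, 1.5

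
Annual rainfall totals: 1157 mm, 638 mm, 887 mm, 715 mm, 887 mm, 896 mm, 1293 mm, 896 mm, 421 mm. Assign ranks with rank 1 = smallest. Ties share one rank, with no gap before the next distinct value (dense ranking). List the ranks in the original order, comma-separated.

Sorted (ascending): 421, 638, 715, 887, 887, 896, 896, 1157, 1293
The 2 values of 887 share dense rank 4.
The 2 values of 896 share dense rank 5.
Remaining distinct values take the next consecutive integers.

6, 2, 4, 3, 4, 5, 7, 5, 1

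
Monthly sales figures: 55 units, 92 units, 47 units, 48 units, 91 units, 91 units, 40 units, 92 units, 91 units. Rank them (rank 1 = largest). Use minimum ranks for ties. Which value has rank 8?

47

Sorted (descending): 92, 92, 91, 91, 91, 55, 48, 47, 40
The 2 values of 92 occupy positions 1–2 → each gets rank 1.
The 3 values of 91 occupy positions 3–5 → each gets rank 3.
Rank 8 → value 47.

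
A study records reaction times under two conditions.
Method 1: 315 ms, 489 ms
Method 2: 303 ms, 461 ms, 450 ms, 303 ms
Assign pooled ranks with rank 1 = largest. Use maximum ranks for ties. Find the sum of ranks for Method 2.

Sorted (descending): 489, 461, 450, 315, 303, 303
The 2 values of 303 occupy positions 5–6 → each gets rank 6.
Method 2 values → pooled ranks: 303→6, 461→2, 450→3, 303→6
Rank sum = 6 + 2 + 3 + 6 = 17

17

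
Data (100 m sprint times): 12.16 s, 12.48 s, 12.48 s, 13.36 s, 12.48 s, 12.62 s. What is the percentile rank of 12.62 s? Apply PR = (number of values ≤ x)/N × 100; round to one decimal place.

N = 6.
Strictly below 12.62: 4. Equal to 12.62: 1.
PR = 5/6 × 100 = 83.3

83.3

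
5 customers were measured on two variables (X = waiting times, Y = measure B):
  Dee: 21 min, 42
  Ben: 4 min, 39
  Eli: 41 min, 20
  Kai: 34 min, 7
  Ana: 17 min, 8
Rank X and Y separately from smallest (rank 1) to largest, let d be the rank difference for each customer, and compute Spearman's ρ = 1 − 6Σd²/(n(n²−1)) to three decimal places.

-0.300

Ranks of variable 1: 3, 1, 5, 4, 2
Ranks of variable 2: 5, 4, 3, 1, 2
d = r₁ − r₂: -2, -3, 2, 3, 0
d²: 4, 9, 4, 9, 0; Σd² = 26
ρ = 1 − 6·26/(5·24) = 1 − 156/120 = -0.300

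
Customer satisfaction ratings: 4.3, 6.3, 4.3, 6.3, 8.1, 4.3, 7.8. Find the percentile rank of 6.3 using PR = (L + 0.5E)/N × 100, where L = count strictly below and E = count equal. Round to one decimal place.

N = 7.
Strictly below 6.3: 3. Equal to 6.3: 2.
PR = (3 + 0.5·2)/7 × 100 = 57.1

57.1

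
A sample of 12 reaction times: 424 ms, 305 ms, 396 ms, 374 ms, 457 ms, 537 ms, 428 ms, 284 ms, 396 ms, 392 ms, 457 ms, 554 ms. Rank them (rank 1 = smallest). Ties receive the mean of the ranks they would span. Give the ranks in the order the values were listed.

7, 2, 5.5, 3, 9.5, 11, 8, 1, 5.5, 4, 9.5, 12

Sorted (ascending): 284, 305, 374, 392, 396, 396, 424, 428, 457, 457, 537, 554
The 2 values of 396 occupy positions 5–6 → average rank (5+6)/2 = 5.5.
The 2 values of 457 occupy positions 9–10 → average rank (9+10)/2 = 9.5.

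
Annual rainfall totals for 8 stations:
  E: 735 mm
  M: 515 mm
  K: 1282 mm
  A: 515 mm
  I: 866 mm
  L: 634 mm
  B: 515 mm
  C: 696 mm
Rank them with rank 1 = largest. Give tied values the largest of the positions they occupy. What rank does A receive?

Sorted (descending): 1282, 866, 735, 696, 634, 515, 515, 515
The 3 values of 515 occupy positions 6–8 → each gets rank 8.
A has value 515 mm → rank 8.

8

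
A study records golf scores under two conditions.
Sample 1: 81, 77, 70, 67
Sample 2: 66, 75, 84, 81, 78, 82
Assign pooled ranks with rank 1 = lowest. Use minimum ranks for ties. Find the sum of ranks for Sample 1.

Sorted (ascending): 66, 67, 70, 75, 77, 78, 81, 81, 82, 84
The 2 values of 81 occupy positions 7–8 → each gets rank 7.
Sample 1 values → pooled ranks: 81→7, 77→5, 70→3, 67→2
Rank sum = 7 + 5 + 3 + 2 = 17

17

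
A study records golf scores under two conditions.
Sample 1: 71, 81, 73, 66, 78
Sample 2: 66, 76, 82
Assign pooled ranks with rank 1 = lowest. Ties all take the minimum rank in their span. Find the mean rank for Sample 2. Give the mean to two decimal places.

4.67

Sorted (ascending): 66, 66, 71, 73, 76, 78, 81, 82
The 2 values of 66 occupy positions 1–2 → each gets rank 1.
Sample 2 values → pooled ranks: 66→1, 76→5, 82→8
Mean rank = (1 + 5 + 8) / 3 = 4.67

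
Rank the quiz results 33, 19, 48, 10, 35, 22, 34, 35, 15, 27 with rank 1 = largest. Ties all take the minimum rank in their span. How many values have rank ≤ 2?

Sorted (descending): 48, 35, 35, 34, 33, 27, 22, 19, 15, 10
The 2 values of 35 occupy positions 2–3 → each gets rank 2.
Ranks ≤ 2: {1, 2, 2} → 3 values.

3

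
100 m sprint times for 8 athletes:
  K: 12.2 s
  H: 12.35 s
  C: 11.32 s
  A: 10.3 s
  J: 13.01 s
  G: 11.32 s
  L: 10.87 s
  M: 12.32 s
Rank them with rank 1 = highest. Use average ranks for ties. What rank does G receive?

5.5

Sorted (descending): 13.01, 12.35, 12.32, 12.2, 11.32, 11.32, 10.87, 10.3
The 2 values of 11.32 occupy positions 5–6 → average rank (5+6)/2 = 5.5.
G has value 11.32 s → rank 5.5.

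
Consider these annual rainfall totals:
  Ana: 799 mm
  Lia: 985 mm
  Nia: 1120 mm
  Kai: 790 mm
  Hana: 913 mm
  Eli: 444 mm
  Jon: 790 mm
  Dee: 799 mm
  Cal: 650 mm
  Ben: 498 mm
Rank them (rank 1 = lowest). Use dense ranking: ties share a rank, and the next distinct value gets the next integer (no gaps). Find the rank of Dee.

Sorted (ascending): 444, 498, 650, 790, 790, 799, 799, 913, 985, 1120
The 2 values of 790 share dense rank 4.
The 2 values of 799 share dense rank 5.
Remaining distinct values take the next consecutive integers.
Dee has value 799 mm → rank 5.

5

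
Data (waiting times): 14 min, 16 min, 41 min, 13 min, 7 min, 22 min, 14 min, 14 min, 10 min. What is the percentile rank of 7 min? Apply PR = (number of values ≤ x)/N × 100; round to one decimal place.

11.1

N = 9.
Strictly below 7: 0. Equal to 7: 1.
PR = 1/9 × 100 = 11.1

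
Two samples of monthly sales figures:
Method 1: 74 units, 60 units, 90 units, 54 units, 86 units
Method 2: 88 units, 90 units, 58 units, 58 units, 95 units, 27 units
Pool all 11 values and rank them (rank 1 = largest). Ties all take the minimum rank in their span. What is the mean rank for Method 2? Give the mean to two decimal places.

Sorted (descending): 95, 90, 90, 88, 86, 74, 60, 58, 58, 54, 27
The 2 values of 90 occupy positions 2–3 → each gets rank 2.
The 2 values of 58 occupy positions 8–9 → each gets rank 8.
Method 2 values → pooled ranks: 88→4, 90→2, 58→8, 58→8, 95→1, 27→11
Mean rank = (4 + 2 + 8 + 8 + 1 + 11) / 6 = 5.67

5.67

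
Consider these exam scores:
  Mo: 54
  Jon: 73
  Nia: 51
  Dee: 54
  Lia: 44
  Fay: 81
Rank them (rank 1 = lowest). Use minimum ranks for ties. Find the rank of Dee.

3

Sorted (ascending): 44, 51, 54, 54, 73, 81
The 2 values of 54 occupy positions 3–4 → each gets rank 3.
Dee has value 54 → rank 3.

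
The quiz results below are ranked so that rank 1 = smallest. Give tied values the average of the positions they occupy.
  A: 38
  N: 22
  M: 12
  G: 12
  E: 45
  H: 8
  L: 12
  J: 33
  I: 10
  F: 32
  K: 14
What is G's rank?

4

Sorted (ascending): 8, 10, 12, 12, 12, 14, 22, 32, 33, 38, 45
The 3 values of 12 occupy positions 3–5 → average rank 4.
G has value 12 → rank 4.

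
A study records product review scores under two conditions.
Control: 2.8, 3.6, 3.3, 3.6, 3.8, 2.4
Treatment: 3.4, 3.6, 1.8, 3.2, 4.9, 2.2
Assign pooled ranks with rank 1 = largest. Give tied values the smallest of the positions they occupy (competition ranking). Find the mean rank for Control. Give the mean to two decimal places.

5.67

Sorted (descending): 4.9, 3.8, 3.6, 3.6, 3.6, 3.4, 3.3, 3.2, 2.8, 2.4, 2.2, 1.8
The 3 values of 3.6 occupy positions 3–5 → each gets rank 3.
Control values → pooled ranks: 2.8→9, 3.6→3, 3.3→7, 3.6→3, 3.8→2, 2.4→10
Mean rank = (9 + 3 + 7 + 3 + 2 + 10) / 6 = 5.67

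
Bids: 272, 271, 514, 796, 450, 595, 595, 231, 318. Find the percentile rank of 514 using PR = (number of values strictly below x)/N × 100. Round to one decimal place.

N = 9.
Strictly below 514: 5. Equal to 514: 1.
PR = 5/9 × 100 = 55.6

55.6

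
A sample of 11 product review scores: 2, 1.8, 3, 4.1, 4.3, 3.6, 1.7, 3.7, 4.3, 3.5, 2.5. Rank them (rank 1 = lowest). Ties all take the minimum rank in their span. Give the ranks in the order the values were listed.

Sorted (ascending): 1.7, 1.8, 2, 2.5, 3, 3.5, 3.6, 3.7, 4.1, 4.3, 4.3
The 2 values of 4.3 occupy positions 10–11 → each gets rank 10.

3, 2, 5, 9, 10, 7, 1, 8, 10, 6, 4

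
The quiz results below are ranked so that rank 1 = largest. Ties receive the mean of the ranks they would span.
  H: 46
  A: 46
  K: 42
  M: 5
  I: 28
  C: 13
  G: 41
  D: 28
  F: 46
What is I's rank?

6.5

Sorted (descending): 46, 46, 46, 42, 41, 28, 28, 13, 5
The 3 values of 46 occupy positions 1–3 → average rank 2.
The 2 values of 28 occupy positions 6–7 → average rank (6+7)/2 = 6.5.
I has value 28 → rank 6.5.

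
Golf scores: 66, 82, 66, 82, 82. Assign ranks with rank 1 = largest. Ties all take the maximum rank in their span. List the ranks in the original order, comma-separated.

Sorted (descending): 82, 82, 82, 66, 66
The 3 values of 82 occupy positions 1–3 → each gets rank 3.
The 2 values of 66 occupy positions 4–5 → each gets rank 5.

5, 3, 5, 3, 3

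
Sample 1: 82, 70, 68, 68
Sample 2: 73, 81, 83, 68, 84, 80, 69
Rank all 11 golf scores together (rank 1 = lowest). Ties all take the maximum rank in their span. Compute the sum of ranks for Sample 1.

20

Sorted (ascending): 68, 68, 68, 69, 70, 73, 80, 81, 82, 83, 84
The 3 values of 68 occupy positions 1–3 → each gets rank 3.
Sample 1 values → pooled ranks: 82→9, 70→5, 68→3, 68→3
Rank sum = 9 + 5 + 3 + 3 = 20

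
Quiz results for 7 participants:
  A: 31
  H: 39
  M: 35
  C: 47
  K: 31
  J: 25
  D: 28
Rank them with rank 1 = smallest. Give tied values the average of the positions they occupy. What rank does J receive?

1

Sorted (ascending): 25, 28, 31, 31, 35, 39, 47
The 2 values of 31 occupy positions 3–4 → average rank (3+4)/2 = 3.5.
J has value 25 → rank 1.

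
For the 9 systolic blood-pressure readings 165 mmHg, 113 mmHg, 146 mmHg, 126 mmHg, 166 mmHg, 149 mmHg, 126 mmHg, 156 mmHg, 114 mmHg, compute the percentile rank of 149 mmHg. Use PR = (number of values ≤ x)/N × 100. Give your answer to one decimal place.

N = 9.
Strictly below 149: 5. Equal to 149: 1.
PR = 6/9 × 100 = 66.7

66.7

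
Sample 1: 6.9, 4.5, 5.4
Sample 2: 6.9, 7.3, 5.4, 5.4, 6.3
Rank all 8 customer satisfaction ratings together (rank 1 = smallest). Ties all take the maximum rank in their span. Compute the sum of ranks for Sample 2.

28

Sorted (ascending): 4.5, 5.4, 5.4, 5.4, 6.3, 6.9, 6.9, 7.3
The 3 values of 5.4 occupy positions 2–4 → each gets rank 4.
The 2 values of 6.9 occupy positions 6–7 → each gets rank 7.
Sample 2 values → pooled ranks: 6.9→7, 7.3→8, 5.4→4, 5.4→4, 6.3→5
Rank sum = 7 + 8 + 4 + 4 + 5 = 28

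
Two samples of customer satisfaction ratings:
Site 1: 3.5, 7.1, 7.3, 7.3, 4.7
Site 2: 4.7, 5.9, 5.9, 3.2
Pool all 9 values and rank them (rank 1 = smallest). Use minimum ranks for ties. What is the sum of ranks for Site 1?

Sorted (ascending): 3.2, 3.5, 4.7, 4.7, 5.9, 5.9, 7.1, 7.3, 7.3
The 2 values of 4.7 occupy positions 3–4 → each gets rank 3.
The 2 values of 5.9 occupy positions 5–6 → each gets rank 5.
The 2 values of 7.3 occupy positions 8–9 → each gets rank 8.
Site 1 values → pooled ranks: 3.5→2, 7.1→7, 7.3→8, 7.3→8, 4.7→3
Rank sum = 2 + 7 + 8 + 8 + 3 = 28

28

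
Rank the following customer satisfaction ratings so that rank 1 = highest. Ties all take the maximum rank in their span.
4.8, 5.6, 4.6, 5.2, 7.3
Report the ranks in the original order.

4, 2, 5, 3, 1

Sorted (descending): 7.3, 5.6, 5.2, 4.8, 4.6
No ties — each value takes its position as its rank.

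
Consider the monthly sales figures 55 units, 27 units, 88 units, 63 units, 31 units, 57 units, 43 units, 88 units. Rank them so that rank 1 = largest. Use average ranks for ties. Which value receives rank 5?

55

Sorted (descending): 88, 88, 63, 57, 55, 43, 31, 27
The 2 values of 88 occupy positions 1–2 → average rank (1+2)/2 = 1.5.
Rank 5 → value 55.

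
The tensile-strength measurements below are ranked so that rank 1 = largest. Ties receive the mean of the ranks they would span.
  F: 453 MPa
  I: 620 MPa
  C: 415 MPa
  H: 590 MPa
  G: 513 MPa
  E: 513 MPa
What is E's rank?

Sorted (descending): 620, 590, 513, 513, 453, 415
The 2 values of 513 occupy positions 3–4 → average rank (3+4)/2 = 3.5.
E has value 513 MPa → rank 3.5.

3.5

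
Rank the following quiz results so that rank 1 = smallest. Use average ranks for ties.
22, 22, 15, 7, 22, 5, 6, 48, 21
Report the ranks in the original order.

7, 7, 4, 3, 7, 1, 2, 9, 5

Sorted (ascending): 5, 6, 7, 15, 21, 22, 22, 22, 48
The 3 values of 22 occupy positions 6–8 → average rank 7.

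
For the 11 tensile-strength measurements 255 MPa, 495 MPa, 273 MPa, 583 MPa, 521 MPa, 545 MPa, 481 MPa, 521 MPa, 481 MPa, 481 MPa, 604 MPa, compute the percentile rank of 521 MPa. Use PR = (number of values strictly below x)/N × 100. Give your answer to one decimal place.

54.5

N = 11.
Strictly below 521: 6. Equal to 521: 2.
PR = 6/11 × 100 = 54.5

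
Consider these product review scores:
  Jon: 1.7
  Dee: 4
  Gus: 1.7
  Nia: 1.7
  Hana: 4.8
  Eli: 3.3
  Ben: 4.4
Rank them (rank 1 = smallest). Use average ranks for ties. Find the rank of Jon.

Sorted (ascending): 1.7, 1.7, 1.7, 3.3, 4, 4.4, 4.8
The 3 values of 1.7 occupy positions 1–3 → average rank 2.
Jon has value 1.7 → rank 2.

2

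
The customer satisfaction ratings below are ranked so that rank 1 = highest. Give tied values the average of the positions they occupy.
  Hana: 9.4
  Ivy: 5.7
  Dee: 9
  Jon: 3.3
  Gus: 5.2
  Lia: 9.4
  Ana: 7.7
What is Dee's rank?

3

Sorted (descending): 9.4, 9.4, 9, 7.7, 5.7, 5.2, 3.3
The 2 values of 9.4 occupy positions 1–2 → average rank (1+2)/2 = 1.5.
Dee has value 9 → rank 3.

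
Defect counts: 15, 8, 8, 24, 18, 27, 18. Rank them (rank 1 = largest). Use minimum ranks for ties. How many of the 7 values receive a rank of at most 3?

Sorted (descending): 27, 24, 18, 18, 15, 8, 8
The 2 values of 18 occupy positions 3–4 → each gets rank 3.
The 2 values of 8 occupy positions 6–7 → each gets rank 6.
Ranks ≤ 3: {1, 2, 3, 3} → 4 values.

4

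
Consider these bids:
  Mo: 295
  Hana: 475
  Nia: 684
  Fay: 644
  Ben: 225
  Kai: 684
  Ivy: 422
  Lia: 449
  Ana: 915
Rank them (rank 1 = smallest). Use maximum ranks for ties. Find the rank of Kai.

8

Sorted (ascending): 225, 295, 422, 449, 475, 644, 684, 684, 915
The 2 values of 684 occupy positions 7–8 → each gets rank 8.
Kai has value 684 → rank 8.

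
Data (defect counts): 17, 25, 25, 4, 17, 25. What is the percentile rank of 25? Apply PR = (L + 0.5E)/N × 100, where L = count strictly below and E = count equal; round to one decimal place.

N = 6.
Strictly below 25: 3. Equal to 25: 3.
PR = (3 + 0.5·3)/6 × 100 = 75.0

75.0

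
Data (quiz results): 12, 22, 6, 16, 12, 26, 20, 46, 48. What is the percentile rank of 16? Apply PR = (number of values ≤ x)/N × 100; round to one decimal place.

44.4

N = 9.
Strictly below 16: 3. Equal to 16: 1.
PR = 4/9 × 100 = 44.4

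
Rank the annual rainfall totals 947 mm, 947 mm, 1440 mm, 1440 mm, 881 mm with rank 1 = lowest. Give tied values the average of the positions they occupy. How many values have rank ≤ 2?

Sorted (ascending): 881, 947, 947, 1440, 1440
The 2 values of 947 occupy positions 2–3 → average rank (2+3)/2 = 2.5.
The 2 values of 1440 occupy positions 4–5 → average rank (4+5)/2 = 4.5.
Ranks ≤ 2: {1} → 1 value.

1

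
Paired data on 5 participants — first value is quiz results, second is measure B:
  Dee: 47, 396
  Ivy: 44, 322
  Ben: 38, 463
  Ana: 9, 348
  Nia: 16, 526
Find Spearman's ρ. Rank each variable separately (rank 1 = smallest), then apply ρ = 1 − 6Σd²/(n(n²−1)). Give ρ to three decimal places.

Ranks of variable 1: 5, 4, 3, 1, 2
Ranks of variable 2: 3, 1, 4, 2, 5
d = r₁ − r₂: 2, 3, -1, -1, -3
d²: 4, 9, 1, 1, 9; Σd² = 24
ρ = 1 − 6·24/(5·24) = 1 − 144/120 = -0.200

-0.200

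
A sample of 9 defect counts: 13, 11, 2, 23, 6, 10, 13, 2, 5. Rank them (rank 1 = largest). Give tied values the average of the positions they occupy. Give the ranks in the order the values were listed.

2.5, 4, 8.5, 1, 6, 5, 2.5, 8.5, 7

Sorted (descending): 23, 13, 13, 11, 10, 6, 5, 2, 2
The 2 values of 13 occupy positions 2–3 → average rank (2+3)/2 = 2.5.
The 2 values of 2 occupy positions 8–9 → average rank (8+9)/2 = 8.5.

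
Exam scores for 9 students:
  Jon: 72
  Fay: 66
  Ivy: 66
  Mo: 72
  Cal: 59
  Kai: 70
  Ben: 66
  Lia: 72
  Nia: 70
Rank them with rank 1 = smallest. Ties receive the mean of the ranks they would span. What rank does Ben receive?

Sorted (ascending): 59, 66, 66, 66, 70, 70, 72, 72, 72
The 3 values of 66 occupy positions 2–4 → average rank 3.
The 2 values of 70 occupy positions 5–6 → average rank (5+6)/2 = 5.5.
The 3 values of 72 occupy positions 7–9 → average rank 8.
Ben has value 66 → rank 3.

3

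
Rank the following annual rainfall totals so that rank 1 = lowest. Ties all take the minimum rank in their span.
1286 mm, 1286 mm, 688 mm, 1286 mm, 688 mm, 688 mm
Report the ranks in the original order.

4, 4, 1, 4, 1, 1

Sorted (ascending): 688, 688, 688, 1286, 1286, 1286
The 3 values of 688 occupy positions 1–3 → each gets rank 1.
The 3 values of 1286 occupy positions 4–6 → each gets rank 4.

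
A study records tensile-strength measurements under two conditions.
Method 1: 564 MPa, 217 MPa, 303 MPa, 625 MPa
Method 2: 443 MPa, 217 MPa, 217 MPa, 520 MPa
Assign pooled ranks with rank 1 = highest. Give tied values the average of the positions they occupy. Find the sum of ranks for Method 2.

Sorted (descending): 625, 564, 520, 443, 303, 217, 217, 217
The 3 values of 217 occupy positions 6–8 → average rank 7.
Method 2 values → pooled ranks: 443→4, 217→7, 217→7, 520→3
Rank sum = 4 + 7 + 7 + 3 = 21

21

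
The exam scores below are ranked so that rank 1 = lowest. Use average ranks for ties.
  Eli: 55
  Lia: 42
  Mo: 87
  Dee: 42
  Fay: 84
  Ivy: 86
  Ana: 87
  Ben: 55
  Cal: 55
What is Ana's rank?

Sorted (ascending): 42, 42, 55, 55, 55, 84, 86, 87, 87
The 2 values of 42 occupy positions 1–2 → average rank (1+2)/2 = 1.5.
The 3 values of 55 occupy positions 3–5 → average rank 4.
The 2 values of 87 occupy positions 8–9 → average rank (8+9)/2 = 8.5.
Ana has value 87 → rank 8.5.

8.5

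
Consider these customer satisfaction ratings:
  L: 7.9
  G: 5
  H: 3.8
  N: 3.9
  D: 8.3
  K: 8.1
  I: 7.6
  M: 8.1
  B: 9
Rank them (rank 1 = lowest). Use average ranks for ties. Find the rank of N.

2

Sorted (ascending): 3.8, 3.9, 5, 7.6, 7.9, 8.1, 8.1, 8.3, 9
The 2 values of 8.1 occupy positions 6–7 → average rank (6+7)/2 = 6.5.
N has value 3.9 → rank 2.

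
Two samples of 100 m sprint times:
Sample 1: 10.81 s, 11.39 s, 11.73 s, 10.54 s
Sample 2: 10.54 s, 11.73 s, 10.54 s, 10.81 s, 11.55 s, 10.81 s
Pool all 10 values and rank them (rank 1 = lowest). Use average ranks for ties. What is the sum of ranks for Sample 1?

Sorted (ascending): 10.54, 10.54, 10.54, 10.81, 10.81, 10.81, 11.39, 11.55, 11.73, 11.73
The 3 values of 10.54 occupy positions 1–3 → average rank 2.
The 3 values of 10.81 occupy positions 4–6 → average rank 5.
The 2 values of 11.73 occupy positions 9–10 → average rank (9+10)/2 = 9.5.
Sample 1 values → pooled ranks: 10.81→5, 11.39→7, 11.73→9.5, 10.54→2
Rank sum = 5 + 7 + 9.5 + 2 = 23.5

23.5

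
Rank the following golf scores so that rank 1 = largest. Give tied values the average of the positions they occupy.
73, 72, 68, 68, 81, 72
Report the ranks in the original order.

2, 3.5, 5.5, 5.5, 1, 3.5

Sorted (descending): 81, 73, 72, 72, 68, 68
The 2 values of 72 occupy positions 3–4 → average rank (3+4)/2 = 3.5.
The 2 values of 68 occupy positions 5–6 → average rank (5+6)/2 = 5.5.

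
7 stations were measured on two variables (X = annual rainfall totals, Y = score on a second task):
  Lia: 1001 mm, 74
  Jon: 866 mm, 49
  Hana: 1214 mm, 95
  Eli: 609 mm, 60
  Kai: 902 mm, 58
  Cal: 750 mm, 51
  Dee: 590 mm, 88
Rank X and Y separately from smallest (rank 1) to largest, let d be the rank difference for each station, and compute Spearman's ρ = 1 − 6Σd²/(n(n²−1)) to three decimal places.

Ranks of variable 1: 6, 4, 7, 2, 5, 3, 1
Ranks of variable 2: 5, 1, 7, 4, 3, 2, 6
d = r₁ − r₂: 1, 3, 0, -2, 2, 1, -5
d²: 1, 9, 0, 4, 4, 1, 25; Σd² = 44
ρ = 1 − 6·44/(7·48) = 1 − 264/336 = 0.214

0.214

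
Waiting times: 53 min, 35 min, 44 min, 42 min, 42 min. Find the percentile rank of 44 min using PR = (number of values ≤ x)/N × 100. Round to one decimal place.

80.0

N = 5.
Strictly below 44: 3. Equal to 44: 1.
PR = 4/5 × 100 = 80.0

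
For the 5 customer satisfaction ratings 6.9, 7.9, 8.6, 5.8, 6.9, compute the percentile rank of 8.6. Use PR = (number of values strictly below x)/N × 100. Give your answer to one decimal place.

80.0

N = 5.
Strictly below 8.6: 4. Equal to 8.6: 1.
PR = 4/5 × 100 = 80.0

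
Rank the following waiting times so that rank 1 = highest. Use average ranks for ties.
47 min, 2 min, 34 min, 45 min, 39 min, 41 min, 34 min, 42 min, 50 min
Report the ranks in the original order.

Sorted (descending): 50, 47, 45, 42, 41, 39, 34, 34, 2
The 2 values of 34 occupy positions 7–8 → average rank (7+8)/2 = 7.5.

2, 9, 7.5, 3, 6, 5, 7.5, 4, 1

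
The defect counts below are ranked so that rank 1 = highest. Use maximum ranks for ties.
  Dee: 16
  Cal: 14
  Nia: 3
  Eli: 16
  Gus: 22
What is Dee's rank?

3

Sorted (descending): 22, 16, 16, 14, 3
The 2 values of 16 occupy positions 2–3 → each gets rank 3.
Dee has value 16 → rank 3.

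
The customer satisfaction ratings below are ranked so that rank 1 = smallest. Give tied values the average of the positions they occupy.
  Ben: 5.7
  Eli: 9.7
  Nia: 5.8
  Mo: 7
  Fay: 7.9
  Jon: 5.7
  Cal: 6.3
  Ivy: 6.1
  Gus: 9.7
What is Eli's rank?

8.5

Sorted (ascending): 5.7, 5.7, 5.8, 6.1, 6.3, 7, 7.9, 9.7, 9.7
The 2 values of 5.7 occupy positions 1–2 → average rank (1+2)/2 = 1.5.
The 2 values of 9.7 occupy positions 8–9 → average rank (8+9)/2 = 8.5.
Eli has value 9.7 → rank 8.5.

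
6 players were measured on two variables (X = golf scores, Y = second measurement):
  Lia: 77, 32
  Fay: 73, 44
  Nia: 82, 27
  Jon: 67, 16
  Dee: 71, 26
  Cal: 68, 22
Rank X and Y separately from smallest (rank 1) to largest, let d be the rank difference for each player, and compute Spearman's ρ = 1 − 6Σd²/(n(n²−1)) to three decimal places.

0.771

Ranks of variable 1: 5, 4, 6, 1, 3, 2
Ranks of variable 2: 5, 6, 4, 1, 3, 2
d = r₁ − r₂: 0, -2, 2, 0, 0, 0
d²: 0, 4, 4, 0, 0, 0; Σd² = 8
ρ = 1 − 6·8/(6·35) = 1 − 48/210 = 0.771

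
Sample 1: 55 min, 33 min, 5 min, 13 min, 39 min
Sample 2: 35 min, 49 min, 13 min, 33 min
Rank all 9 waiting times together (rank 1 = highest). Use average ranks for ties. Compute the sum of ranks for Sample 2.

Sorted (descending): 55, 49, 39, 35, 33, 33, 13, 13, 5
The 2 values of 33 occupy positions 5–6 → average rank (5+6)/2 = 5.5.
The 2 values of 13 occupy positions 7–8 → average rank (7+8)/2 = 7.5.
Sample 2 values → pooled ranks: 35→4, 49→2, 13→7.5, 33→5.5
Rank sum = 4 + 2 + 7.5 + 5.5 = 19

19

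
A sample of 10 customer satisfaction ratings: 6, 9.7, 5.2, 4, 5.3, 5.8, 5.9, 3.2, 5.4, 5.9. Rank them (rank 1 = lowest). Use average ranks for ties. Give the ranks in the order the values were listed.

Sorted (ascending): 3.2, 4, 5.2, 5.3, 5.4, 5.8, 5.9, 5.9, 6, 9.7
The 2 values of 5.9 occupy positions 7–8 → average rank (7+8)/2 = 7.5.

9, 10, 3, 2, 4, 6, 7.5, 1, 5, 7.5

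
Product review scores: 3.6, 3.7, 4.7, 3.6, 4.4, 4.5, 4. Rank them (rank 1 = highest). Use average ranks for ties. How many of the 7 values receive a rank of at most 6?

5

Sorted (descending): 4.7, 4.5, 4.4, 4, 3.7, 3.6, 3.6
The 2 values of 3.6 occupy positions 6–7 → average rank (6+7)/2 = 6.5.
Ranks ≤ 6: {1, 2, 3, 4, 5} → 5 values.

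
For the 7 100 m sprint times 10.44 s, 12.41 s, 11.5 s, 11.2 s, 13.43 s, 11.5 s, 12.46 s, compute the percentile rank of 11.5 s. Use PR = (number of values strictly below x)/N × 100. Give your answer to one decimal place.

28.6

N = 7.
Strictly below 11.5: 2. Equal to 11.5: 2.
PR = 2/7 × 100 = 28.6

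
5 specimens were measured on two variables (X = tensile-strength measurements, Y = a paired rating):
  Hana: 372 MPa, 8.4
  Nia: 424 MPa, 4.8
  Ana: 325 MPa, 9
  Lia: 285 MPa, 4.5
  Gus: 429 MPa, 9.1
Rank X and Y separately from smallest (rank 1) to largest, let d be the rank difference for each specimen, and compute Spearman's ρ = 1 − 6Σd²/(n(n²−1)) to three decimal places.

0.600

Ranks of variable 1: 3, 4, 2, 1, 5
Ranks of variable 2: 3, 2, 4, 1, 5
d = r₁ − r₂: 0, 2, -2, 0, 0
d²: 0, 4, 4, 0, 0; Σd² = 8
ρ = 1 − 6·8/(5·24) = 1 − 48/120 = 0.600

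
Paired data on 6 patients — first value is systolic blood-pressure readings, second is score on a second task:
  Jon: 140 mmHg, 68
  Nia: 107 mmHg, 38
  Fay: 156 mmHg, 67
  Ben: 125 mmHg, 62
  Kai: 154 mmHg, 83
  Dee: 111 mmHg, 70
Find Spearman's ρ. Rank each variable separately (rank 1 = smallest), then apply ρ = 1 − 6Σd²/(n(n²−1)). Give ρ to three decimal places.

0.429

Ranks of variable 1: 4, 1, 6, 3, 5, 2
Ranks of variable 2: 4, 1, 3, 2, 6, 5
d = r₁ − r₂: 0, 0, 3, 1, -1, -3
d²: 0, 0, 9, 1, 1, 9; Σd² = 20
ρ = 1 − 6·20/(6·35) = 1 − 120/210 = 0.429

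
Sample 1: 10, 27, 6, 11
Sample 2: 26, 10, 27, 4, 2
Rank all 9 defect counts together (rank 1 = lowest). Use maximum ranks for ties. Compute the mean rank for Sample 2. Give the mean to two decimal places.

4.80

Sorted (ascending): 2, 4, 6, 10, 10, 11, 26, 27, 27
The 2 values of 10 occupy positions 4–5 → each gets rank 5.
The 2 values of 27 occupy positions 8–9 → each gets rank 9.
Sample 2 values → pooled ranks: 26→7, 10→5, 27→9, 4→2, 2→1
Mean rank = (7 + 5 + 9 + 2 + 1) / 5 = 4.80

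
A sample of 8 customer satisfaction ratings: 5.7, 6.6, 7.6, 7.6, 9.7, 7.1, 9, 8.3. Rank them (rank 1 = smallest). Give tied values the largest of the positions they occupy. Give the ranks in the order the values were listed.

1, 2, 5, 5, 8, 3, 7, 6

Sorted (ascending): 5.7, 6.6, 7.1, 7.6, 7.6, 8.3, 9, 9.7
The 2 values of 7.6 occupy positions 4–5 → each gets rank 5.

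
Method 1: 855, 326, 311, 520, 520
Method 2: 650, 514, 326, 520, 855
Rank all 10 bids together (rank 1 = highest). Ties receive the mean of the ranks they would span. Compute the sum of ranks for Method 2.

25

Sorted (descending): 855, 855, 650, 520, 520, 520, 514, 326, 326, 311
The 2 values of 855 occupy positions 1–2 → average rank (1+2)/2 = 1.5.
The 3 values of 520 occupy positions 4–6 → average rank 5.
The 2 values of 326 occupy positions 8–9 → average rank (8+9)/2 = 8.5.
Method 2 values → pooled ranks: 650→3, 514→7, 326→8.5, 520→5, 855→1.5
Rank sum = 3 + 7 + 8.5 + 5 + 1.5 = 25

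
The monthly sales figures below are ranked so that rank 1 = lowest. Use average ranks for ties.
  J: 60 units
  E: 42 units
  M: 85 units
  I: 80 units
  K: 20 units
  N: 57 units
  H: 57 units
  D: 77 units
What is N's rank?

3.5

Sorted (ascending): 20, 42, 57, 57, 60, 77, 80, 85
The 2 values of 57 occupy positions 3–4 → average rank (3+4)/2 = 3.5.
N has value 57 units → rank 3.5.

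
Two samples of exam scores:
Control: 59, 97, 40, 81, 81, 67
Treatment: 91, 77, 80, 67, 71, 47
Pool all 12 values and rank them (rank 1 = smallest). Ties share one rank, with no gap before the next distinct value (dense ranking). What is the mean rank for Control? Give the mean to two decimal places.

Sorted (ascending): 40, 47, 59, 67, 67, 71, 77, 80, 81, 81, 91, 97
The 2 values of 67 share dense rank 4.
The 2 values of 81 share dense rank 8.
Remaining distinct values take the next consecutive integers.
Control values → pooled ranks: 59→3, 97→10, 40→1, 81→8, 81→8, 67→4
Mean rank = (3 + 10 + 1 + 8 + 8 + 4) / 6 = 5.67

5.67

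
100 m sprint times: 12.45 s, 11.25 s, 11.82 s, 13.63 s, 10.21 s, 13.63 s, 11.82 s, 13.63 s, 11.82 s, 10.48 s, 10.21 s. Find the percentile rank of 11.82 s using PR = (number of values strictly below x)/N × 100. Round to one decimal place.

N = 11.
Strictly below 11.82: 4. Equal to 11.82: 3.
PR = 4/11 × 100 = 36.4

36.4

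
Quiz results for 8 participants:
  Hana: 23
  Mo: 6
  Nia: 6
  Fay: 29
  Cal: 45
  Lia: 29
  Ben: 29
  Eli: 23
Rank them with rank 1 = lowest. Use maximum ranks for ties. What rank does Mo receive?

2

Sorted (ascending): 6, 6, 23, 23, 29, 29, 29, 45
The 2 values of 6 occupy positions 1–2 → each gets rank 2.
The 2 values of 23 occupy positions 3–4 → each gets rank 4.
The 3 values of 29 occupy positions 5–7 → each gets rank 7.
Mo has value 6 → rank 2.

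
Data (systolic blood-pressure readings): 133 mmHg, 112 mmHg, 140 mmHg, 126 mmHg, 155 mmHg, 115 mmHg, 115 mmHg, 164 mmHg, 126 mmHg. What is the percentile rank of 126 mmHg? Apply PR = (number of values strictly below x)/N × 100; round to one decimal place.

N = 9.
Strictly below 126: 3. Equal to 126: 2.
PR = 3/9 × 100 = 33.3

33.3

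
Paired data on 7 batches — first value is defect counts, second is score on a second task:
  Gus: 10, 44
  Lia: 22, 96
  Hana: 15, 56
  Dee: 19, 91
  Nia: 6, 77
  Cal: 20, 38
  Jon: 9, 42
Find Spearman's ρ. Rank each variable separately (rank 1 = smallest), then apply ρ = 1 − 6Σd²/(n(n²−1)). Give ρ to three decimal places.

0.250

Ranks of variable 1: 3, 7, 4, 5, 1, 6, 2
Ranks of variable 2: 3, 7, 4, 6, 5, 1, 2
d = r₁ − r₂: 0, 0, 0, -1, -4, 5, 0
d²: 0, 0, 0, 1, 16, 25, 0; Σd² = 42
ρ = 1 − 6·42/(7·48) = 1 − 252/336 = 0.250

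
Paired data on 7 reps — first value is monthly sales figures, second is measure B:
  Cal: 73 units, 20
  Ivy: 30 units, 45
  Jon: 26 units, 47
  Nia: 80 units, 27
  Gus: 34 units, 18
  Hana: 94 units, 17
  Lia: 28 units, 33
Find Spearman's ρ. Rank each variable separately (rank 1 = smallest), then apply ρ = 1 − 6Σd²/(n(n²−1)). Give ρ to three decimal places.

Ranks of variable 1: 5, 3, 1, 6, 4, 7, 2
Ranks of variable 2: 3, 6, 7, 4, 2, 1, 5
d = r₁ − r₂: 2, -3, -6, 2, 2, 6, -3
d²: 4, 9, 36, 4, 4, 36, 9; Σd² = 102
ρ = 1 − 6·102/(7·48) = 1 − 612/336 = -0.821

-0.821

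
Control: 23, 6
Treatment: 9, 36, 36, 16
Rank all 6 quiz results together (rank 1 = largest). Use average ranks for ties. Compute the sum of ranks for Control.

Sorted (descending): 36, 36, 23, 16, 9, 6
The 2 values of 36 occupy positions 1–2 → average rank (1+2)/2 = 1.5.
Control values → pooled ranks: 23→3, 6→6
Rank sum = 3 + 6 = 9

9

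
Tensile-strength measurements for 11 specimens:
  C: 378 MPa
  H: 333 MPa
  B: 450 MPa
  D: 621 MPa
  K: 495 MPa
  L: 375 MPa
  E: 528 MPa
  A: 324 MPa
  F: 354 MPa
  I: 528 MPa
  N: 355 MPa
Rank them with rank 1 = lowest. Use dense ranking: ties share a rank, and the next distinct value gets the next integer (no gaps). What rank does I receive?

9

Sorted (ascending): 324, 333, 354, 355, 375, 378, 450, 495, 528, 528, 621
The 2 values of 528 share dense rank 9.
Remaining distinct values take the next consecutive integers.
I has value 528 MPa → rank 9.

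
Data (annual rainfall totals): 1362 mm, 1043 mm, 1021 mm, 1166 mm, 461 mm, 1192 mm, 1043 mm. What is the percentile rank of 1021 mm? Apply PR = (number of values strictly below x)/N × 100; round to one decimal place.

14.3

N = 7.
Strictly below 1021: 1. Equal to 1021: 1.
PR = 1/7 × 100 = 14.3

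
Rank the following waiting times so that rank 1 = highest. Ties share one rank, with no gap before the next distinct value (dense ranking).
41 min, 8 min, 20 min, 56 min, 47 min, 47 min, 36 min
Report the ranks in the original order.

Sorted (descending): 56, 47, 47, 41, 36, 20, 8
The 2 values of 47 share dense rank 2.
Remaining distinct values take the next consecutive integers.

3, 6, 5, 1, 2, 2, 4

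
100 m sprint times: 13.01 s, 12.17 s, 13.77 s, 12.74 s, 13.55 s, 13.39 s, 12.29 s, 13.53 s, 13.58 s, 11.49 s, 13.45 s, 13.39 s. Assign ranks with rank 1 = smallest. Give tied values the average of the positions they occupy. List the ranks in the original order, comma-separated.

5, 2, 12, 4, 10, 6.5, 3, 9, 11, 1, 8, 6.5

Sorted (ascending): 11.49, 12.17, 12.29, 12.74, 13.01, 13.39, 13.39, 13.45, 13.53, 13.55, 13.58, 13.77
The 2 values of 13.39 occupy positions 6–7 → average rank (6+7)/2 = 6.5.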